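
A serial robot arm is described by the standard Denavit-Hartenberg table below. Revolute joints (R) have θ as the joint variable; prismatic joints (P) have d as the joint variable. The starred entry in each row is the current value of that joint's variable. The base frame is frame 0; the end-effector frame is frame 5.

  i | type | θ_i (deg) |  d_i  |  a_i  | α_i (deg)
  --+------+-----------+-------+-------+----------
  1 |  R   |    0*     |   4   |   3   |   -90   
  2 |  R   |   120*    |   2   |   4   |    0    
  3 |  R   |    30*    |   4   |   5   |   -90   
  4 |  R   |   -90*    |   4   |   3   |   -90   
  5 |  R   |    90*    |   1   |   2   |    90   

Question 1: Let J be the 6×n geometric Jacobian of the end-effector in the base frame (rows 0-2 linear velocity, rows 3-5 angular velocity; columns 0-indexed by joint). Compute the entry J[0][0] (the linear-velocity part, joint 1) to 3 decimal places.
-9.000

axis z_0 = ẑ; lever o_n−o_0 = (-5.1962,9.0000,-0.7321)
cross product → J_v[:, 0] = (-9.0000,-5.1962,0.0000)
J_ω[:, 0] = z_0
entry J[0][0] = -9.0000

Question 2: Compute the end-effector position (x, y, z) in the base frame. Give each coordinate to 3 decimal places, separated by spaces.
after link 1: o_1 = (3.0000, 0.0000, 4.0000)
after link 2: o_2 = (1.0000, 2.0000, 0.5359)
after link 3: o_3 = (-3.3301, 6.0000, -1.9641)
after link 4: o_4 = (-5.3301, 9.0000, 1.5000)
after link 5: o_5 = (-5.1962, 9.0000, -0.7321)

-5.196 9.000 -0.732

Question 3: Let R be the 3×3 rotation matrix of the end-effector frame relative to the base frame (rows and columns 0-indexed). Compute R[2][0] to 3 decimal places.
-0.866

End-effector x-axis (col 0 of R) = (0.5000,0.0000,-0.8660)
R[2][0] = -0.8660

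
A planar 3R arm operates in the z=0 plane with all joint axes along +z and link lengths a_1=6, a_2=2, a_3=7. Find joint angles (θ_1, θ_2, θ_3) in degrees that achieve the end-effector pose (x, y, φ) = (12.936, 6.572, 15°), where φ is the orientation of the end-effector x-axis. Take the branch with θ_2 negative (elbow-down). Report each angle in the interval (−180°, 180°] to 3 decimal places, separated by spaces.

wrist centre = target − a_3·(cos φ, sin φ) = (6.1745, 4.7603)
cos θ_2 = (60.7848−6²−2²)/(2·6·2) = 0.8660; θ_2 = -29.9990° (elbow-down)
β = atan2(4.7603,6.1745) = 37.6305°; ψ = atan2(-1.0000,7.7321) = -7.3690°
θ_1 = β − ψ = 44.9996°
θ_3 = φ − θ_1 − θ_2 = -0.0006° (wrapped to (-180°,180°])

45.000 -29.999 -0.001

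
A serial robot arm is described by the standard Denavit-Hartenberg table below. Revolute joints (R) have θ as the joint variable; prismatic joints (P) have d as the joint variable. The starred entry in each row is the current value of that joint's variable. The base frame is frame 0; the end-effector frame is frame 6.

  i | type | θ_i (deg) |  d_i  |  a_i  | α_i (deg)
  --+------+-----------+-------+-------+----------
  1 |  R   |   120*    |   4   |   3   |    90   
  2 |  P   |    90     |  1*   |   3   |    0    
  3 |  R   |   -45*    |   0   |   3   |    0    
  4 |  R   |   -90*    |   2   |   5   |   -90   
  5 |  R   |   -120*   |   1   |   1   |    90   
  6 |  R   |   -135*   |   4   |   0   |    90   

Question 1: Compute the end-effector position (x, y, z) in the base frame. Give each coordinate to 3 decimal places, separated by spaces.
after link 1: o_1 = (-1.5000, 2.5981, 4.0000)
after link 2: o_2 = (-0.6340, 3.0981, 7.0000)
after link 3: o_3 = (-1.6946, 4.9352, 9.1213)
after link 4: o_4 = (-1.7304, 8.9971, 5.5858)
after link 5: o_5 = (-1.1571, 9.7363, 6.6464)
after link 6: o_6 = (-1.6644, 6.6149, 9.0959)

-1.664 6.615 9.096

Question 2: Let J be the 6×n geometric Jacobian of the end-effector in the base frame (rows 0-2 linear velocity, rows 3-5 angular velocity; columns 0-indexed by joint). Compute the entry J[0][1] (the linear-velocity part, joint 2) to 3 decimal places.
0.866

prismatic axis z_1 = (0.8660,0.5000,0.0000)
J_v[:, 1] = z_1; J_ω[:, 1] = (0,0,0)
entry J[0][1] = 0.8660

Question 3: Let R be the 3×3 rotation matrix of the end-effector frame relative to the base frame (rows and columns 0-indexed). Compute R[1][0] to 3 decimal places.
-0.523

End-effector x-axis (col 0 of R) = (-0.4053,-0.5227,-0.7500)
R[1][0] = -0.5227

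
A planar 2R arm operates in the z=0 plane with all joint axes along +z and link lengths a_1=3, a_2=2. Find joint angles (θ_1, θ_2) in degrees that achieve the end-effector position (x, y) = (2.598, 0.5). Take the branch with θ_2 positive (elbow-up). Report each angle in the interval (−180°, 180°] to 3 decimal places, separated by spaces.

-30.000 120.002

cos θ_2 = (6.9996−3²−2²)/(2·3·2) = -0.5000; θ_2 = 120.0022° (elbow-up)
β = atan2(0.5000,2.5980) = 10.8937°; ψ = atan2(1.7320,1.9999) = 40.8937°
θ_1 = β − ψ = -30.0000°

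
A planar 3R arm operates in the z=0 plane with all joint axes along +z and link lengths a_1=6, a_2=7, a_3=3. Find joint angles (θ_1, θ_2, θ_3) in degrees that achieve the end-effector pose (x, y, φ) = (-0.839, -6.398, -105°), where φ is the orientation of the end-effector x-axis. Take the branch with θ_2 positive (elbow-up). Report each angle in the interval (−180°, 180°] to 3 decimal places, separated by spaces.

177.961 149.998 -72.959

wrist centre = target − a_3·(cos φ, sin φ) = (-0.0625, -3.5002)
cos θ_2 = (12.2555−6²−7²)/(2·6·7) = -0.8660; θ_2 = 149.9978° (elbow-up)
β = atan2(-3.5002,-0.0625) = -91.0237°; ψ = atan2(3.5002,-0.0620) = 91.0155°
θ_1 = β − ψ = -182.0392°
θ_3 = φ − θ_1 − θ_2 = -72.9586° (wrapped to (-180°,180°])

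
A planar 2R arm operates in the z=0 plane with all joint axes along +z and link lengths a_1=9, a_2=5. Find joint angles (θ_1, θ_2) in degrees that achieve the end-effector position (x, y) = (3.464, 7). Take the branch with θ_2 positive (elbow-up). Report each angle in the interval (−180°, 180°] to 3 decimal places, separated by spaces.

30.001 120.001

cos θ_2 = (60.9993−9²−5²)/(2·9·5) = -0.5000; θ_2 = 120.0005° (elbow-up)
β = atan2(7.0000,3.4640) = 63.6712°; ψ = atan2(4.3301,6.5000) = 33.6705°
θ_1 = β − ψ = 30.0006°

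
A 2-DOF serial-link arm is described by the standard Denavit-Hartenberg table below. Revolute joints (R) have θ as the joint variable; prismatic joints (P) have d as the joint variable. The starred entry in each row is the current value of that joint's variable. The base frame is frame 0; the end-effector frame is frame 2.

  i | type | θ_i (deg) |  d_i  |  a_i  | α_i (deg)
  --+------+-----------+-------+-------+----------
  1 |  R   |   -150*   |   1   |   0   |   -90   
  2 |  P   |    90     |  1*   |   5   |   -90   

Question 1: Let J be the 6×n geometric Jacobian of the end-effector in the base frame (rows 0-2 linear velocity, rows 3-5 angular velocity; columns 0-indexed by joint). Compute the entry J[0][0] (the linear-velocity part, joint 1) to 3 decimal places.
axis z_0 = ẑ; lever o_n−o_0 = (0.5000,-0.8660,-4.0000)
cross product → J_v[:, 0] = (0.8660,0.5000,-0.0000)
J_ω[:, 0] = z_0
entry J[0][0] = 0.8660

0.866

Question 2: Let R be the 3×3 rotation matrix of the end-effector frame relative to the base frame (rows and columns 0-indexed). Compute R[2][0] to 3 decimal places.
End-effector x-axis (col 0 of R) = (-0.0000,-0.0000,-1.0000)
R[2][0] = -1.0000

-1.000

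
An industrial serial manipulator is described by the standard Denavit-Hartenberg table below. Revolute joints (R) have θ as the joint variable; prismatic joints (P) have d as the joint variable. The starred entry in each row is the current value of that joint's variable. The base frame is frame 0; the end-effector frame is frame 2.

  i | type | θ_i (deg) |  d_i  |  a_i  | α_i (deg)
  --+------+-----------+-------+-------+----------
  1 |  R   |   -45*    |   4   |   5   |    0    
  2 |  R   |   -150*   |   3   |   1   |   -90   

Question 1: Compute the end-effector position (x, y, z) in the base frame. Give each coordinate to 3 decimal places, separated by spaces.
after link 1: o_1 = (3.5355, -3.5355, 4.0000)
after link 2: o_2 = (2.5696, -3.2767, 7.0000)

2.570 -3.277 7.000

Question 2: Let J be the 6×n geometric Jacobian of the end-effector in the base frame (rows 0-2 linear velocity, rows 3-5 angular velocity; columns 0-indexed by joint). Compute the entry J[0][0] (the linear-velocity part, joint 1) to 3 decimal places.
3.277

axis z_0 = ẑ; lever o_n−o_0 = (2.5696,-3.2767,7.0000)
cross product → J_v[:, 0] = (3.2767,2.5696,-0.0000)
J_ω[:, 0] = z_0
entry J[0][0] = 3.2767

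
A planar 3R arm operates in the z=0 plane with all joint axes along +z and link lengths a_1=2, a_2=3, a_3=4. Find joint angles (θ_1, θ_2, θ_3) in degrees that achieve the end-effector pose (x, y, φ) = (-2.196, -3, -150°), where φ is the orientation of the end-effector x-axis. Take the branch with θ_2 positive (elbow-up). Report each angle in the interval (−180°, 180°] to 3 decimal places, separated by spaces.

wrist centre = target − a_3·(cos φ, sin φ) = (1.2681, -1.0000)
cos θ_2 = (2.6081−2²−3²)/(2·2·3) = -0.8660; θ_2 = 149.9963° (elbow-up)
β = atan2(-1.0000,1.2681) = -38.2586°; ψ = atan2(1.5002,-0.5980) = 111.7326°
θ_1 = β − ψ = -149.9913°
θ_3 = φ − θ_1 − θ_2 = -150.0050° (wrapped to (-180°,180°])

-149.991 149.996 -150.005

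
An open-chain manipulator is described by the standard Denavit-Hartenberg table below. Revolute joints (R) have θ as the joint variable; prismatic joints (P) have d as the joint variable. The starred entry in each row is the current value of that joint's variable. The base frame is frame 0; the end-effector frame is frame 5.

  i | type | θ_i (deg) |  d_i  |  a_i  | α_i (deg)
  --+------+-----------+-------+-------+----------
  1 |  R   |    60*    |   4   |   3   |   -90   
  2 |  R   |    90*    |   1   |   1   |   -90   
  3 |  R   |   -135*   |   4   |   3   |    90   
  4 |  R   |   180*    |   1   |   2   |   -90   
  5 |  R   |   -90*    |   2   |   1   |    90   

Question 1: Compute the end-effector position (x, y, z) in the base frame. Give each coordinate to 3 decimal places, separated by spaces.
0.246 1.012 5.121

after link 1: o_1 = (1.5000, 2.5981, 4.0000)
after link 2: o_2 = (0.6340, 3.0981, 3.0000)
after link 3: o_3 = (-3.2031, 0.6946, 5.1213)
after link 4: o_4 = (-1.3660, -0.3660, 4.4142)
after link 5: o_5 = (0.2463, 1.0125, 5.1213)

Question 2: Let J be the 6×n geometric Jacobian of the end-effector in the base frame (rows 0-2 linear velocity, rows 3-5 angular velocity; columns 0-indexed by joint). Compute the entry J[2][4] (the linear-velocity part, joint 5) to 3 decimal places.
axis z_4 = (0.5000,0.8660,0.0000); lever o_n−o_4 = (1.6124,1.3785,0.7071)
cross product → J_v[:, 4] = (0.6124,-0.3536,-0.7071)
J_ω[:, 4] = z_4
entry J[2][4] = -0.7071

-0.707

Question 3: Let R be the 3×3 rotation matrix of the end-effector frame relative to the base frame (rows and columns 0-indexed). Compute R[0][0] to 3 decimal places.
End-effector x-axis (col 0 of R) = (0.6124,-0.3536,0.7071)
R[0][0] = 0.6124

0.612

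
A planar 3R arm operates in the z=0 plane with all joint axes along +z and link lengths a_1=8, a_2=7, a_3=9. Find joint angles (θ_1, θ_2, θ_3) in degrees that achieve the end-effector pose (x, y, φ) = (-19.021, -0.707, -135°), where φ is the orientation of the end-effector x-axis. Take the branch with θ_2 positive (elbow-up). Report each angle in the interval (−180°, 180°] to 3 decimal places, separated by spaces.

wrist centre = target − a_3·(cos φ, sin φ) = (-12.6570, 5.6570)
cos θ_2 = (192.2018−8²−7²)/(2·8·7) = 0.7072; θ_2 = 44.9957° (elbow-up)
β = atan2(5.6570,-12.6570) = 155.9181°; ψ = atan2(4.9494,12.9501) = 20.9163°
θ_1 = β − ψ = 135.0019°
θ_3 = φ − θ_1 − θ_2 = 45.0024° (wrapped to (-180°,180°])

135.002 44.996 45.002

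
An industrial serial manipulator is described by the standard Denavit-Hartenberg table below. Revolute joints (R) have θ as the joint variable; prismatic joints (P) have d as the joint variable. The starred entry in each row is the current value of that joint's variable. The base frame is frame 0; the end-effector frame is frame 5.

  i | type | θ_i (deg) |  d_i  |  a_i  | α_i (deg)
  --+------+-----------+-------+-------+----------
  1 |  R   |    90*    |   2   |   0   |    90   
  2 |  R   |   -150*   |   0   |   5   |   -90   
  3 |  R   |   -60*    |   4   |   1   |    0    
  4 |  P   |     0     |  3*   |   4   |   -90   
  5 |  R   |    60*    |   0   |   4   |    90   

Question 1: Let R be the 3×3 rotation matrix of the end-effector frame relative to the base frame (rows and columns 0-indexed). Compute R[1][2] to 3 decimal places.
End-effector z-axis (col 2 of R) = (0.7500,-0.1250,-0.6495)
R[1][2] = -0.1250

-0.125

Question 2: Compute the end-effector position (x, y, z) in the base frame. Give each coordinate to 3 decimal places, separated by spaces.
6.062 -5.593 -5.312

after link 1: o_1 = (0.0000, 0.0000, 2.0000)
after link 2: o_2 = (-0.0000, -4.3301, -0.5000)
after link 3: o_3 = (0.8660, -2.7631, -4.2141)
after link 4: o_4 = (4.3301, -2.9952, -7.8122)
after link 5: o_5 = (6.0622, -5.5933, -5.3122)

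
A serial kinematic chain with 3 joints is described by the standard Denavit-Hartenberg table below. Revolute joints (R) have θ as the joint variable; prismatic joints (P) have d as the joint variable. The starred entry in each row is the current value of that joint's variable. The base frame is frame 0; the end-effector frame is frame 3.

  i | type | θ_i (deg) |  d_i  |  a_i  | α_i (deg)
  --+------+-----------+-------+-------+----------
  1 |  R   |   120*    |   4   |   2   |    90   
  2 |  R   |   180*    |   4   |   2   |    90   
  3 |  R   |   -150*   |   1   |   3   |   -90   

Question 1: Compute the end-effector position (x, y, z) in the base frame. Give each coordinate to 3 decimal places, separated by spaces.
after link 1: o_1 = (-1.0000, 1.7321, 4.0000)
after link 2: o_2 = (3.4641, 2.0000, 4.0000)
after link 3: o_3 = (0.8660, 3.5000, 5.0000)

0.866 3.500 5.000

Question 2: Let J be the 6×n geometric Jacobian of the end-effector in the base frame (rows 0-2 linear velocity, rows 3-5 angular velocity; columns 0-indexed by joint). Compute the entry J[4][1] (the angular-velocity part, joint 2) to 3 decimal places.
0.500

axis z_1 = (0.8660,0.5000,0.0000); lever o_n−o_1 = (1.8660,1.7679,1.0000)
cross product → J_v[:, 1] = (0.5000,-0.8660,0.5981)
J_ω[:, 1] = z_1
entry J[4][1] = 0.5000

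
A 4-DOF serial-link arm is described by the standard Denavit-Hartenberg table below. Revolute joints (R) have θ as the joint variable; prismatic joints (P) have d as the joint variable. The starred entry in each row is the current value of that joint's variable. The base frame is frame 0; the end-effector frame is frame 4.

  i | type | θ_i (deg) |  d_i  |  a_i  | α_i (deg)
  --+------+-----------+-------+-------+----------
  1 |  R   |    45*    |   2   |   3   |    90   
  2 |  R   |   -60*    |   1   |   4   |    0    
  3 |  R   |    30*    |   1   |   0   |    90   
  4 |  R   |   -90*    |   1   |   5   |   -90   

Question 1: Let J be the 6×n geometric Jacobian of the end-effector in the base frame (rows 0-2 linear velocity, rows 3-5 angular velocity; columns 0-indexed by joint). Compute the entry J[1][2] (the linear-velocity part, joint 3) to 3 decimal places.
0.612

axis z_2 = (0.7071,-0.7071,0.0000); lever o_n−o_2 = (-3.1820,2.4749,-0.8660)
cross product → J_v[:, 2] = (0.6124,0.6124,-0.5000)
J_ω[:, 2] = z_2
entry J[1][2] = 0.6124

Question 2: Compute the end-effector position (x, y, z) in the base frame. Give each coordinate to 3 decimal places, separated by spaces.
after link 1: o_1 = (2.1213, 2.1213, 2.0000)
after link 2: o_2 = (4.2426, 2.8284, -1.4641)
after link 3: o_3 = (4.9497, 2.1213, -1.4641)
after link 4: o_4 = (1.0607, 5.3033, -2.3301)

1.061 5.303 -2.330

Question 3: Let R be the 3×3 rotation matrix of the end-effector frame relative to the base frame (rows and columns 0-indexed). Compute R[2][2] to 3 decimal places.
End-effector z-axis (col 2 of R) = (0.6124,0.6124,-0.5000)
R[2][2] = -0.5000

-0.500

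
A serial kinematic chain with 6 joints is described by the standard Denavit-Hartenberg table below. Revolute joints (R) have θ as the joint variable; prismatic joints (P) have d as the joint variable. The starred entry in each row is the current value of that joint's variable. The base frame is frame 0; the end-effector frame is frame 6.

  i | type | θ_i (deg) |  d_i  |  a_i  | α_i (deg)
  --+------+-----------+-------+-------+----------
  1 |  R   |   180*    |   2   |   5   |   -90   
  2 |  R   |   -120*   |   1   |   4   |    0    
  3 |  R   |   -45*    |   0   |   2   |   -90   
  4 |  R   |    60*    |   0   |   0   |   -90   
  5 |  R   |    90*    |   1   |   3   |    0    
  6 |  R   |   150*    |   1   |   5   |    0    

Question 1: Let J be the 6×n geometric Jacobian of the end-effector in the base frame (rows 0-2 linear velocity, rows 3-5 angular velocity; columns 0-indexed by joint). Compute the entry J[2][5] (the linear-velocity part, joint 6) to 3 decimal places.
axis z_5 = (-0.8365,0.5000,-0.2241); lever o_n−o_5 = (-3.1646,-1.6651,3.6349)
cross product → J_v[:, 5] = (1.4442,3.7500,2.9752)
J_ω[:, 5] = z_5
entry J[2][5] = 2.9752

2.975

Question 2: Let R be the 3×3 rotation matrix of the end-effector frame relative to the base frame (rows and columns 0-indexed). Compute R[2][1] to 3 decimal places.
End-effector y-axis (col 1 of R) = (0.2888,0.7500,0.5950)
R[2][1] = 0.5950

0.595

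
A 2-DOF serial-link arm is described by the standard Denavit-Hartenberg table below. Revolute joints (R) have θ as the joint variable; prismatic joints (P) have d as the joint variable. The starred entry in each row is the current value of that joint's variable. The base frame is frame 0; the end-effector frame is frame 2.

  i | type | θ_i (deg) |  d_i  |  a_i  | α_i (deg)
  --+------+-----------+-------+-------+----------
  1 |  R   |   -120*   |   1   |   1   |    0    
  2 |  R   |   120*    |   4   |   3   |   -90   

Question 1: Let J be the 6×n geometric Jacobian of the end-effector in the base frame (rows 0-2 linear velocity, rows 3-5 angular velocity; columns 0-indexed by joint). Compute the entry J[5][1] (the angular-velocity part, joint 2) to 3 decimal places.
1.000

axis z_1 = (0.0000,0.0000,1.0000); lever o_n−o_1 = (3.0000,0.0000,4.0000)
cross product → J_v[:, 1] = (-0.0000,3.0000,0.0000)
J_ω[:, 1] = z_1
entry J[5][1] = 1.0000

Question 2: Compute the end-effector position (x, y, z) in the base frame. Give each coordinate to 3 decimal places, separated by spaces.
2.500 -0.866 5.000

after link 1: o_1 = (-0.5000, -0.8660, 1.0000)
after link 2: o_2 = (2.5000, -0.8660, 5.0000)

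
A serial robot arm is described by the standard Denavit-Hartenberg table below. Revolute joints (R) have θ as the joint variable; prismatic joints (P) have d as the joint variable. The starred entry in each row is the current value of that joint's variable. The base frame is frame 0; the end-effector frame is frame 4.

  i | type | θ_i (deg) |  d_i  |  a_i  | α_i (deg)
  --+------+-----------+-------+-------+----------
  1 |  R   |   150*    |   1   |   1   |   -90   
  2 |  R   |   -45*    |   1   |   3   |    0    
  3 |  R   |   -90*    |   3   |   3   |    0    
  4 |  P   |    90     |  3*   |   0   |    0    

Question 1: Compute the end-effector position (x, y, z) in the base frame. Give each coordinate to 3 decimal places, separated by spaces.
after link 1: o_1 = (-0.8660, 0.5000, 1.0000)
after link 2: o_2 = (-3.2031, 0.6946, 3.1213)
after link 3: o_3 = (-2.8660, -2.9641, 5.2426)
after link 4: o_4 = (-4.3660, -5.5622, 5.2426)

-4.366 -5.562 5.243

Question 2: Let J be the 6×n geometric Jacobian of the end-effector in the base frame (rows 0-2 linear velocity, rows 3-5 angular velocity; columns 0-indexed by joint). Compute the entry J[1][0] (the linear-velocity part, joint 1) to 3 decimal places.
axis z_0 = ẑ; lever o_n−o_0 = (-4.3660,-5.5622,5.2426)
cross product → J_v[:, 0] = (5.5622,-4.3660,0.0000)
J_ω[:, 0] = z_0
entry J[1][0] = -4.3660

-4.366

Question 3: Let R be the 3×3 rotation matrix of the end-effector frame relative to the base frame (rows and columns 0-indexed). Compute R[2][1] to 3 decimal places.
-0.707

End-effector y-axis (col 1 of R) = (-0.6124,0.3536,-0.7071)
R[2][1] = -0.7071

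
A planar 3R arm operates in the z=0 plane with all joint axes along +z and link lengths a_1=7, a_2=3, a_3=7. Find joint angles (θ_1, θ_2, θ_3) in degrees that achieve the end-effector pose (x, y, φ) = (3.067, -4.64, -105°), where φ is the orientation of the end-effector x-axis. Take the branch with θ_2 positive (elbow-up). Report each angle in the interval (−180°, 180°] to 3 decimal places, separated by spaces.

wrist centre = target − a_3·(cos φ, sin φ) = (4.8787, 2.1215)
cos θ_2 = (28.3027−7²−3²)/(2·7·3) = -0.7071; θ_2 = 134.9977° (elbow-up)
β = atan2(2.1215,4.8787) = 23.5015°; ψ = atan2(2.1214,4.8788) = 23.5006°
θ_1 = β − ψ = 0.0009°
θ_3 = φ − θ_1 − θ_2 = 120.0014° (wrapped to (-180°,180°])

0.001 134.998 120.001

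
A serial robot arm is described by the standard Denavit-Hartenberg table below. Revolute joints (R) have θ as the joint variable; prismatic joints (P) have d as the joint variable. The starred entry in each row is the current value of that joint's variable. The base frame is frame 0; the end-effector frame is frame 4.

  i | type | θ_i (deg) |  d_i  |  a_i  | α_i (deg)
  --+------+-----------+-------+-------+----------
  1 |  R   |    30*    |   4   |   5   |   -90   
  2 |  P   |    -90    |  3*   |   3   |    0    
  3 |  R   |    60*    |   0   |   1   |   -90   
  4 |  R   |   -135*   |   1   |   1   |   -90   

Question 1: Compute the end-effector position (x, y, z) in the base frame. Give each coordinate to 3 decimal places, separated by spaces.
after link 1: o_1 = (4.3301, 2.5000, 4.0000)
after link 2: o_2 = (2.8301, 5.0981, 7.0000)
after link 3: o_3 = (3.5801, 5.5311, 7.5000)
after link 4: o_4 = (3.1293, 6.0873, 6.2804)

3.129 6.087 6.280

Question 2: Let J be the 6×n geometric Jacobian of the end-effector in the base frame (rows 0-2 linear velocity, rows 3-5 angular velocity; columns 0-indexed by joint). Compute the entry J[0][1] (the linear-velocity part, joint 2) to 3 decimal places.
-0.500

prismatic axis z_1 = (-0.5000,0.8660,0.0000)
J_v[:, 1] = z_1; J_ω[:, 1] = (0,0,0)
entry J[0][1] = -0.5000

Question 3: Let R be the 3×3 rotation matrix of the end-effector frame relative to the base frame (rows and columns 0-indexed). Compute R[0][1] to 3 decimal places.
-0.433

End-effector y-axis (col 1 of R) = (-0.4330,-0.2500,0.8660)
R[0][1] = -0.4330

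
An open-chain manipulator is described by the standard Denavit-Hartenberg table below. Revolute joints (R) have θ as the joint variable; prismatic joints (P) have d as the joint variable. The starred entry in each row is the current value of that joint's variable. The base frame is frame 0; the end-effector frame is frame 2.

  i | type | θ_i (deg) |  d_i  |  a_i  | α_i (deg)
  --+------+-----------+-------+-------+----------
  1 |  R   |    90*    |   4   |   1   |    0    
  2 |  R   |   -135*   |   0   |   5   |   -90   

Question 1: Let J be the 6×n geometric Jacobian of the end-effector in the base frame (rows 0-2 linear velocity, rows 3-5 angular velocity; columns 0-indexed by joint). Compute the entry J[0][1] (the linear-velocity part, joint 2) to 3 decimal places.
3.536

axis z_1 = (0.0000,0.0000,1.0000); lever o_n−o_1 = (3.5355,-3.5355,0.0000)
cross product → J_v[:, 1] = (3.5355,3.5355,-0.0000)
J_ω[:, 1] = z_1
entry J[0][1] = 3.5355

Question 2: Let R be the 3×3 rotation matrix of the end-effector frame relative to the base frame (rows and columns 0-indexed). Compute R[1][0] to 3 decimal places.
End-effector x-axis (col 0 of R) = (0.7071,-0.7071,0.0000)
R[1][0] = -0.7071

-0.707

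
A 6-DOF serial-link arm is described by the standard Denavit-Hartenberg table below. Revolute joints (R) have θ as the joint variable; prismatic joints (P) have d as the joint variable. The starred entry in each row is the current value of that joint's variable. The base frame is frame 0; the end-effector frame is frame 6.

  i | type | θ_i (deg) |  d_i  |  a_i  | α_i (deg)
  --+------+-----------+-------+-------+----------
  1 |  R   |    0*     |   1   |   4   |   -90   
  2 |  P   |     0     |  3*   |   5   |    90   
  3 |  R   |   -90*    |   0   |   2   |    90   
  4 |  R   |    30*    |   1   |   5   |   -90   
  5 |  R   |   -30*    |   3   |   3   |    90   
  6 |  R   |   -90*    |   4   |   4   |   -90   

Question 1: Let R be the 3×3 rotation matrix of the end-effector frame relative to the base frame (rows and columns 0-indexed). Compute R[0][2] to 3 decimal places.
-0.500

End-effector z-axis (col 2 of R) = (-0.5000,-0.7500,0.4330)
R[0][2] = -0.5000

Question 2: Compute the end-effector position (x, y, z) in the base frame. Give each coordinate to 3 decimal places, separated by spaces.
3.036 -4.348 2.933

after link 1: o_1 = (4.0000, 0.0000, 1.0000)
after link 2: o_2 = (9.0000, 3.0000, 1.0000)
after link 3: o_3 = (9.0000, 1.0000, 1.0000)
after link 4: o_4 = (8.0000, -3.3301, 3.5000)
after link 5: o_5 = (6.5000, -4.0801, 7.3971)
after link 6: o_6 = (3.0359, -4.3481, 2.9330)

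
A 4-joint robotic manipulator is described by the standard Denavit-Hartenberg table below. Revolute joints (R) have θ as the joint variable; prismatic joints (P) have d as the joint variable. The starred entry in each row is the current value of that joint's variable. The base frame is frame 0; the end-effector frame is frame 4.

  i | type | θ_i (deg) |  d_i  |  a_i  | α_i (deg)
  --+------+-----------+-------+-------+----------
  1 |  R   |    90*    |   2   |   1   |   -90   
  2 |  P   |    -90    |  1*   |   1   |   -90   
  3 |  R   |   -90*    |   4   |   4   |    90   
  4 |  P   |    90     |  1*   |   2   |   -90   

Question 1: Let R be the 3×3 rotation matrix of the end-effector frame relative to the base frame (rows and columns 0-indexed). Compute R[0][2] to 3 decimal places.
1.000

End-effector z-axis (col 2 of R) = (1.0000,0.0000,-0.0000)
R[0][2] = 1.0000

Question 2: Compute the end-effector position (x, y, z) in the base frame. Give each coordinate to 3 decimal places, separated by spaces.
-5.000 7.000 2.000

after link 1: o_1 = (0.0000, 1.0000, 2.0000)
after link 2: o_2 = (-1.0000, 1.0000, 3.0000)
after link 3: o_3 = (-5.0000, 5.0000, 3.0000)
after link 4: o_4 = (-5.0000, 7.0000, 2.0000)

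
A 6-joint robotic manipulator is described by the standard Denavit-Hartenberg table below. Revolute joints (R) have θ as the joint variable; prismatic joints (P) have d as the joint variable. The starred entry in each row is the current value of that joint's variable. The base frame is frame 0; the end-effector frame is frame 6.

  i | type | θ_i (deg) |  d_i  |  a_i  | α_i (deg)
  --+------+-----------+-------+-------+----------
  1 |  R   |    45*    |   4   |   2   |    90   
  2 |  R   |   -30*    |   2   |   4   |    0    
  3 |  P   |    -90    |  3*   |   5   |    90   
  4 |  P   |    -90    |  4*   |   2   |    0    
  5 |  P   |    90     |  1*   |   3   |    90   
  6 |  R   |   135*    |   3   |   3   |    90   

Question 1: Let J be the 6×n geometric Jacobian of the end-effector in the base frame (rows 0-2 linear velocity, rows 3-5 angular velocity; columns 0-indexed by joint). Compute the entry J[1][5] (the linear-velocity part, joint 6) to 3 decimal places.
2.049

axis z_5 = (-0.7071,0.7071,-0.0000); lever o_n−o_5 = (-2.6704,1.5723,2.8978)
cross product → J_v[:, 5] = (2.0490,2.0490,0.7765)
J_ω[:, 5] = z_5
entry J[1][5] = 2.0490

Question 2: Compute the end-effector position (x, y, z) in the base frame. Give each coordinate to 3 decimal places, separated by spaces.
after link 1: o_1 = (1.4142, 1.4142, 4.0000)
after link 2: o_2 = (5.2779, 2.4495, 2.0000)
after link 3: o_3 = (5.6315, -1.4396, -2.3301)
after link 4: o_4 = (1.7678, -2.4749, -0.3301)
after link 5: o_5 = (0.0947, -4.1479, -2.4282)
after link 6: o_6 = (-2.5756, -2.5756, 0.4696)

-2.576 -2.576 0.470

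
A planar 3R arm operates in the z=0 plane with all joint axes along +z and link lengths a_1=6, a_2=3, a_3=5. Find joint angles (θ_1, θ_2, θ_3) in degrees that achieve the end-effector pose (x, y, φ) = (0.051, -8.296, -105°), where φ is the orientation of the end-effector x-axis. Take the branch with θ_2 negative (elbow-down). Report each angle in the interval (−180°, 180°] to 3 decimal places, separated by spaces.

-44.995 -149.994 89.989

wrist centre = target − a_3·(cos φ, sin φ) = (1.3451, -3.4664)
cos θ_2 = (13.8250−6²−3²)/(2·6·3) = -0.8660; θ_2 = -149.9939° (elbow-down)
β = atan2(-3.4664,1.3451) = -68.7917°; ψ = atan2(-1.5003,3.4021) = -23.7969°
θ_1 = β − ψ = -44.9948°
θ_3 = φ − θ_1 − θ_2 = 89.9887° (wrapped to (-180°,180°])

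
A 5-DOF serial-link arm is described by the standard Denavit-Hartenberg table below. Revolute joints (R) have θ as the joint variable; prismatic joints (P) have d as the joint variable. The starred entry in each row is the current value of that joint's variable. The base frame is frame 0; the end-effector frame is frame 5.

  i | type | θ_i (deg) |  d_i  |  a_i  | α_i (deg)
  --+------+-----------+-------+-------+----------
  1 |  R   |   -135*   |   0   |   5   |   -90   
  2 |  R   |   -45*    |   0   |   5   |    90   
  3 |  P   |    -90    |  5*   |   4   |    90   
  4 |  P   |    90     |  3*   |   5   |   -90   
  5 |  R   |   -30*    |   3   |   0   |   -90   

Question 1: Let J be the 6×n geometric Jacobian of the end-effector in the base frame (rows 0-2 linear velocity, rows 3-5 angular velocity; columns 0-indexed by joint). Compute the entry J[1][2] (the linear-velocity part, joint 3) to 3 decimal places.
0.500

prismatic axis z_2 = (0.5000,0.5000,0.7071)
J_v[:, 2] = z_2; J_ω[:, 2] = (0,0,0)
entry J[1][2] = 0.5000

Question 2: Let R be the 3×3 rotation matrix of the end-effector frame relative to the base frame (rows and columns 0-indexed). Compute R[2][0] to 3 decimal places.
0.259

End-effector x-axis (col 0 of R) = (0.6830,0.6830,0.2588)
R[2][0] = 0.2588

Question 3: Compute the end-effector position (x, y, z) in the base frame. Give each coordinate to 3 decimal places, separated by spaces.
-0.243 1.172 8.485

after link 1: o_1 = (-3.5355, -3.5355, 0.0000)
after link 2: o_2 = (-6.0355, -6.0355, 3.5355)
after link 3: o_3 = (-6.3640, -0.7071, 7.0711)
after link 4: o_4 = (-2.3640, 3.2929, 8.4853)
after link 5: o_5 = (-0.2426, 1.1716, 8.4853)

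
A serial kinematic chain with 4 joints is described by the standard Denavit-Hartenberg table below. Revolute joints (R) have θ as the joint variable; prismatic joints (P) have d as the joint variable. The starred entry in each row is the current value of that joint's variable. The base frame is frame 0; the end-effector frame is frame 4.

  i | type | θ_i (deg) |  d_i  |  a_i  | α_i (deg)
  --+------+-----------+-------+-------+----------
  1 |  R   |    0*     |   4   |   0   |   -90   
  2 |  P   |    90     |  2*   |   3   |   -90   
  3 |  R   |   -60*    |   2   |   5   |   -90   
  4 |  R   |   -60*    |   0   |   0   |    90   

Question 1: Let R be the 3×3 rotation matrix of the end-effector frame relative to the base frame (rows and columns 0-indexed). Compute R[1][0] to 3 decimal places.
0.433

End-effector x-axis (col 0 of R) = (-0.8660,0.4330,-0.2500)
R[1][0] = 0.4330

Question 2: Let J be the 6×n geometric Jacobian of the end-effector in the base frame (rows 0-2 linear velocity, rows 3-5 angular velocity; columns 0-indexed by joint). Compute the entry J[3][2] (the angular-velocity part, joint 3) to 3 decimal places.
-1.000

axis z_2 = (-1.0000,0.0000,-0.0000); lever o_n−o_2 = (-2.0000,4.3301,-2.5000)
cross product → J_v[:, 2] = (0.0000,-2.5000,-4.3301)
J_ω[:, 2] = z_2
entry J[3][2] = -1.0000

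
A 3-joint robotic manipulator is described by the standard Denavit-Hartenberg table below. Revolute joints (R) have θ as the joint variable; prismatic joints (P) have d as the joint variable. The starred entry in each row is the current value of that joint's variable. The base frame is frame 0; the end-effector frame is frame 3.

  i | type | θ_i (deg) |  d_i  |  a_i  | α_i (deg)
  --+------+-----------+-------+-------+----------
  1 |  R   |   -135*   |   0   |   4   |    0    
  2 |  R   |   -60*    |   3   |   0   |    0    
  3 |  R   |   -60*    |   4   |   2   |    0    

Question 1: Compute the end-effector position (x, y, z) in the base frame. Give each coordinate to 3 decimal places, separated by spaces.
after link 1: o_1 = (-2.8284, -2.8284, 0.0000)
after link 2: o_2 = (-2.8284, -2.8284, 3.0000)
after link 3: o_3 = (-3.3461, -0.8966, 7.0000)

-3.346 -0.897 7.000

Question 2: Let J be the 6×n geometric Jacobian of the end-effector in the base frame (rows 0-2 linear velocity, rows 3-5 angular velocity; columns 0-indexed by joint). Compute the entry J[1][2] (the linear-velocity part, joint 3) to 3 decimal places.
axis z_2 = (0.0000,0.0000,1.0000); lever o_n−o_2 = (-0.5176,1.9319,4.0000)
cross product → J_v[:, 2] = (-1.9319,-0.5176,0.0000)
J_ω[:, 2] = z_2
entry J[1][2] = -0.5176

-0.518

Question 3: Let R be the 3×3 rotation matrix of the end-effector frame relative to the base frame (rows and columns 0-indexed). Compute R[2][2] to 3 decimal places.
End-effector z-axis (col 2 of R) = (0.0000,0.0000,1.0000)
R[2][2] = 1.0000

1.000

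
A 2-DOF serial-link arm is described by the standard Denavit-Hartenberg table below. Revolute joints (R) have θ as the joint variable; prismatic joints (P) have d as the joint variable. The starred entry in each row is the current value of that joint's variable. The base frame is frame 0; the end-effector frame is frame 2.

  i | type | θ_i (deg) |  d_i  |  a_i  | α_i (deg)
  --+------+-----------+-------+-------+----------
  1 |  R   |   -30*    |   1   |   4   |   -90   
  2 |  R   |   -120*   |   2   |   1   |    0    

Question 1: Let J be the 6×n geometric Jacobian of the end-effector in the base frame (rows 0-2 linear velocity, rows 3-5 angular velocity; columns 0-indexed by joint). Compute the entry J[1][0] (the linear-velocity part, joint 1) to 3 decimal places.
axis z_0 = ẑ; lever o_n−o_0 = (4.0311,-0.0179,1.8660)
cross product → J_v[:, 0] = (0.0179,4.0311,-0.0000)
J_ω[:, 0] = z_0
entry J[1][0] = 4.0311

4.031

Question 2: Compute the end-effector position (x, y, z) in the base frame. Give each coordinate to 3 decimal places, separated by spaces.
4.031 -0.018 1.866

after link 1: o_1 = (3.4641, -2.0000, 1.0000)
after link 2: o_2 = (4.0311, -0.0179, 1.8660)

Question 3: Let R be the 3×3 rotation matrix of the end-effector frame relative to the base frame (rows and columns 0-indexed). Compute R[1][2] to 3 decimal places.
End-effector z-axis (col 2 of R) = (0.5000,0.8660,0.0000)
R[1][2] = 0.8660

0.866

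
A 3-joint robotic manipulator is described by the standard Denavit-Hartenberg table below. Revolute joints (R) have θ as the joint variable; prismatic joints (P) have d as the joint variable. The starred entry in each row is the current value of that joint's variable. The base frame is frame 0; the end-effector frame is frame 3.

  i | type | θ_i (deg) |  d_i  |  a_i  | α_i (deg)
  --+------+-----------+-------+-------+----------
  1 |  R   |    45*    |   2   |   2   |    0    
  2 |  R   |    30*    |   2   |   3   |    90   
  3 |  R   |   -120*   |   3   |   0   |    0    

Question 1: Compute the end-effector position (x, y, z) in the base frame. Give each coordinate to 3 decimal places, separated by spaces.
after link 1: o_1 = (1.4142, 1.4142, 2.0000)
after link 2: o_2 = (2.1907, 4.3120, 4.0000)
after link 3: o_3 = (5.0884, 3.5355, 4.0000)

5.088 3.536 4.000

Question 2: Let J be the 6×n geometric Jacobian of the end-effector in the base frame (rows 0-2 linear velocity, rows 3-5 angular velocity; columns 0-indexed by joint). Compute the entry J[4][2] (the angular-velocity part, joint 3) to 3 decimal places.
-0.259

axis z_2 = (0.9659,-0.2588,0.0000); lever o_n−o_2 = (2.8978,-0.7765,0.0000)
cross product → J_v[:, 2] = (0.0000,0.0000,-0.0000)
J_ω[:, 2] = z_2
entry J[4][2] = -0.2588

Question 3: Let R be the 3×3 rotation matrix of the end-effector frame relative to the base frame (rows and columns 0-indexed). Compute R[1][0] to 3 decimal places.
End-effector x-axis (col 0 of R) = (-0.1294,-0.4830,-0.8660)
R[1][0] = -0.4830

-0.483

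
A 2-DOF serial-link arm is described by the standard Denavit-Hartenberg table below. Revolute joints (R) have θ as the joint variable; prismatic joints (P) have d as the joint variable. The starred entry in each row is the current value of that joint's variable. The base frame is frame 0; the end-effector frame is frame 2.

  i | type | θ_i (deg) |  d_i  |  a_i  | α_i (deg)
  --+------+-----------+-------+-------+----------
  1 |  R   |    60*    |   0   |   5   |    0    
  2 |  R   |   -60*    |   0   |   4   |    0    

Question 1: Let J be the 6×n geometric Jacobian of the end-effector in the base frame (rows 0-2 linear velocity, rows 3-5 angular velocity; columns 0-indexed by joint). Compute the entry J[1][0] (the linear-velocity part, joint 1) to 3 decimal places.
axis z_0 = ẑ; lever o_n−o_0 = (6.5000,4.3301,0.0000)
cross product → J_v[:, 0] = (-4.3301,6.5000,0.0000)
J_ω[:, 0] = z_0
entry J[1][0] = 6.5000

6.500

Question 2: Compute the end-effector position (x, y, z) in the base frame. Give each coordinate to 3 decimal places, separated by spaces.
6.500 4.330 0.000

after link 1: o_1 = (2.5000, 4.3301, 0.0000)
after link 2: o_2 = (6.5000, 4.3301, 0.0000)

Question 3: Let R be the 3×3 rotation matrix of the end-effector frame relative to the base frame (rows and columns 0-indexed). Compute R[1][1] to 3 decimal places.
End-effector y-axis (col 1 of R) = (0.0000,1.0000,0.0000)
R[1][1] = 1.0000

1.000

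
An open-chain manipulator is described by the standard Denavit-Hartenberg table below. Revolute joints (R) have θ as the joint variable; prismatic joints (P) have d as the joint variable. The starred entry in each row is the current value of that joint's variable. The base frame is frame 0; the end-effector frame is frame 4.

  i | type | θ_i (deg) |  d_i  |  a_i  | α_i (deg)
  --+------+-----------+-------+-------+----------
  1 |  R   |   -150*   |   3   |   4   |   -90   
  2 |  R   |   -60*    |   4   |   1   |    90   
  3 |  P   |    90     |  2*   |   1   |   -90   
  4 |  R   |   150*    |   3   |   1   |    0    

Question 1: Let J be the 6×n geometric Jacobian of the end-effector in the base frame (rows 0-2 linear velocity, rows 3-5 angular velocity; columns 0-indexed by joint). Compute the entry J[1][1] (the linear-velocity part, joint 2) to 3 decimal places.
axis z_1 = (0.5000,-0.8660,0.0000); lever o_n−o_1 = (4.0580,-2.4306,-0.9821)
cross product → J_v[:, 1] = (0.8505,0.4910,2.2990)
J_ω[:, 1] = z_1
entry J[1][1] = 0.4910

0.491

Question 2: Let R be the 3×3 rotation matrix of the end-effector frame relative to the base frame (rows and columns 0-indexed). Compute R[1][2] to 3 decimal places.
0.250

End-effector z-axis (col 2 of R) = (0.4330,0.2500,-0.8660)
R[1][2] = 0.2500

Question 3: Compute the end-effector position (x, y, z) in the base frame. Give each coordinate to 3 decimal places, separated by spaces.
after link 1: o_1 = (-3.4641, -2.0000, 3.0000)
after link 2: o_2 = (-1.8971, -5.7141, 3.8660)
after link 3: o_3 = (0.1029, -5.7141, 4.8660)
after link 4: o_4 = (0.5939, -4.4306, 2.0179)

0.594 -4.431 2.018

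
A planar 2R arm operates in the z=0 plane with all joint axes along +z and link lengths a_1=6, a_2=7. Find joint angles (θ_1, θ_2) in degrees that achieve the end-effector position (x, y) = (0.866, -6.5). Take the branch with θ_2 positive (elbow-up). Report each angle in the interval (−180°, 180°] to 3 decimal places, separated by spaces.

-150.000 120.000

cos θ_2 = (43.0000−6²−7²)/(2·6·7) = -0.5000; θ_2 = 120.0000° (elbow-up)
β = atan2(-6.5000,0.8660) = -82.4111°; ψ = atan2(6.0622,2.5000) = 67.5891°
θ_1 = β − ψ = -150.0002°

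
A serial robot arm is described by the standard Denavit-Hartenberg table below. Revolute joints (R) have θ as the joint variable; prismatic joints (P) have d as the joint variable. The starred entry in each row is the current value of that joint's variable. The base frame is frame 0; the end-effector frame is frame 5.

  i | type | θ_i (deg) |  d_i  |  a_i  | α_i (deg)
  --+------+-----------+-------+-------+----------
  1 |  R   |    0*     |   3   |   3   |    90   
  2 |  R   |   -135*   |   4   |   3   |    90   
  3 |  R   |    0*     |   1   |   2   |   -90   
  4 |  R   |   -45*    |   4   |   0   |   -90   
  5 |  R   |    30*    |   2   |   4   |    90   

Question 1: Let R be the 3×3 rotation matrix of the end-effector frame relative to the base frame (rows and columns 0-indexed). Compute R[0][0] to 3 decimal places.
End-effector x-axis (col 0 of R) = (-0.8660,0.5000,-0.0000)
R[0][0] = -0.8660

-0.866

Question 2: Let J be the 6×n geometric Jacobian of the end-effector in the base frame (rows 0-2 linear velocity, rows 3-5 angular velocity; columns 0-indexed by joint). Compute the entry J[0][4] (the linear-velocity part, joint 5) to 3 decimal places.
2.000

axis z_4 = (0.0000,-0.0000,-1.0000); lever o_n−o_4 = (-3.4641,2.0000,-2.0000)
cross product → J_v[:, 4] = (2.0000,3.4641,0.0000)
J_ω[:, 4] = z_4
entry J[0][4] = 2.0000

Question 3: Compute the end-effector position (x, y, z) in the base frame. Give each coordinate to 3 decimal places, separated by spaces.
after link 1: o_1 = (3.0000, 0.0000, 3.0000)
after link 2: o_2 = (0.8787, -4.0000, 0.8787)
after link 3: o_3 = (-1.2426, -4.0000, 0.1716)
after link 4: o_4 = (-1.2426, -8.0000, 0.1716)
after link 5: o_5 = (-4.7067, -6.0000, -1.8284)

-4.707 -6.000 -1.828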